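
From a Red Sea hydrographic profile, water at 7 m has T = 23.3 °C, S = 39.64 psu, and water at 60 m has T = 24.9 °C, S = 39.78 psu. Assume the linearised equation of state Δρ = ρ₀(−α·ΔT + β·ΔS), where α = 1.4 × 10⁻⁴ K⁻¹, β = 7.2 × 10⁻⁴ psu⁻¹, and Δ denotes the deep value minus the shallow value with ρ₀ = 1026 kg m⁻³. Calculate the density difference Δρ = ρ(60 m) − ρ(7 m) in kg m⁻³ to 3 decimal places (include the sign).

ΔT = +1.6 K, ΔS = +0.14 psu (deep − shallow).
Δρ/ρ₀ = −(1.4 × 10⁻⁴)(+1.6) + (7.2 × 10⁻⁴)(+0.14) = -1.232 × 10⁻⁴.
Δρ = 1026 × (-1.232 × 10⁻⁴) = -0.126 kg m⁻³.
Negative Δρ: lighter below, statically unstable.

-0.126 kg m⁻³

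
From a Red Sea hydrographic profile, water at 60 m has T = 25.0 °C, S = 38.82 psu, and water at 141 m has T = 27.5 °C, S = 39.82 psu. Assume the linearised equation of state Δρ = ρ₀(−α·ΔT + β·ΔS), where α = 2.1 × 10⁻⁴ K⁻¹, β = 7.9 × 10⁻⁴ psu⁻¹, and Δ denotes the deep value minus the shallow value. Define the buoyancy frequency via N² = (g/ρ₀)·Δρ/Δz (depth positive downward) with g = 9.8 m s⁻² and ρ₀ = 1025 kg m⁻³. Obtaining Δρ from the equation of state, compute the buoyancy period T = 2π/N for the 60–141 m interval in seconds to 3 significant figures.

ΔT = +2.5 K, ΔS = +1.00 psu (deep − shallow).
Δρ/ρ₀ = −αΔT + βΔS = -5.25 × 10⁻⁴ + 7.90 × 10⁻⁴ = 2.65 × 10⁻⁴, so Δρ ≈ 0.2716 kg m⁻³.
N² = (g/ρ₀)·Δρ/Δz = g·(Δρ/ρ₀)/Δz = 9.8 × 2.65 × 10⁻⁴ / 81 = 3.2062 × 10⁻⁵ s⁻².
N = √(3.2062 × 10⁻⁵) = 5.6623 × 10⁻³ rad s⁻¹ → T = 2π/N = 1.1097 × 10³ s ≈ 1.11 × 10³ s.

1.11 × 10³ s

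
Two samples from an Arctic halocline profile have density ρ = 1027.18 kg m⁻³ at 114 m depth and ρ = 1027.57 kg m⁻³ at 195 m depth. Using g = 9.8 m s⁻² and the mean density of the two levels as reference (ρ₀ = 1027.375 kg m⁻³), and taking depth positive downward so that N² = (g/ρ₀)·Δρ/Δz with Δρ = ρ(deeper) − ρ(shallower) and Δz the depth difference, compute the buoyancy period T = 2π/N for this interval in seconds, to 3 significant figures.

Δρ = 1027.57 − 1027.18 = 0.39 kg m⁻³ over Δz = 195 − 114 = 81 m.
N² = (9.8/1027.375) × (0.39/81) = 4.5928 × 10⁻⁵ s⁻².
N = √(4.5928 × 10⁻⁵) = 6.7770 × 10⁻³ rad s⁻¹, so T = 2π/N = 927.13 s ≈ 927 s.
N² > 0, so the interval is statically stable.

927 s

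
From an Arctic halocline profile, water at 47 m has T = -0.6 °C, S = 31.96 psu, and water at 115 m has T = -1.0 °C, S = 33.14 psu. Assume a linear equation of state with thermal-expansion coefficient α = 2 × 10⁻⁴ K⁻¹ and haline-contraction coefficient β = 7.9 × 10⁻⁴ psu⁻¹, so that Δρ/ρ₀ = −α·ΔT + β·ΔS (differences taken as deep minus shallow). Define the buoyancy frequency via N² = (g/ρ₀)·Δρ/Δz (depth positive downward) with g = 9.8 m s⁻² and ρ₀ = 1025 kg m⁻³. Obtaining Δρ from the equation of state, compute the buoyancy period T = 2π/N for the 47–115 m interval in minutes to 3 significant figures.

ΔT = -0.4 K, ΔS = +1.18 psu (deep − shallow).
Δρ/ρ₀ = −αΔT + βΔS = 8.00 × 10⁻⁵ + 9.322 × 10⁻⁴ = 1.0122 × 10⁻³, so Δρ ≈ 1.038 kg m⁻³.
N² = (g/ρ₀)·Δρ/Δz = g·(Δρ/ρ₀)/Δz = 9.8 × 1.0122 × 10⁻³ / 68 = 1.4588 × 10⁻⁴ s⁻².
N = √(1.4588 × 10⁻⁴) = 0.012078 rad s⁻¹ → T = 2π/N = 520.22 s = 8.6703 min ≈ 8.67 min.

8.67 min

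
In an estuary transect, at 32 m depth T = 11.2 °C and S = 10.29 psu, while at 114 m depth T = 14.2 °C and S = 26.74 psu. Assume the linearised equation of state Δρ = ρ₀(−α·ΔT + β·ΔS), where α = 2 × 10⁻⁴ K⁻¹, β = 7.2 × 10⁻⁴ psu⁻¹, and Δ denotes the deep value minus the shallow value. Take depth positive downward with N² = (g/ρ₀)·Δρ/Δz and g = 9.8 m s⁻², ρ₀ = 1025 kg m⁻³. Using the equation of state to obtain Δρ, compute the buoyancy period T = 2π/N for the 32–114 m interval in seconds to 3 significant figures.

ΔT = +3.0 K, ΔS = +16.45 psu (deep − shallow).
Δρ/ρ₀ = −αΔT + βΔS = -6.00 × 10⁻⁴ + 0.011844 = 0.011244, so Δρ ≈ 11.53 kg m⁻³.
N² = (g/ρ₀)·Δρ/Δz = g·(Δρ/ρ₀)/Δz = 9.8 × 0.011244 / 82 = 1.3438 × 10⁻³ s⁻².
N = √(1.3438 × 10⁻³) = 0.036658 rad s⁻¹ → T = 2π/N = 171.40 s ≈ 171 s.

171 s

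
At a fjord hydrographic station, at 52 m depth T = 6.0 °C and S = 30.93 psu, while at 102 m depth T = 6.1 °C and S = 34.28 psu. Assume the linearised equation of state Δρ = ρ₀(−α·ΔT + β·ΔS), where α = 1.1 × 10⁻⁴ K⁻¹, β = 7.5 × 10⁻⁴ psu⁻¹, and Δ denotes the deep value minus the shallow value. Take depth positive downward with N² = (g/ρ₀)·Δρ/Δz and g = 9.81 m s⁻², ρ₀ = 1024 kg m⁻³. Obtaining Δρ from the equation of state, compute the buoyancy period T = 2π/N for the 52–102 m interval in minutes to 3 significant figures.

4.73 min

ΔT = +0.1 K, ΔS = +3.35 psu (deep − shallow).
Δρ/ρ₀ = −αΔT + βΔS = -1.10 × 10⁻⁵ + 2.5125 × 10⁻³ = 2.5015 × 10⁻³, so Δρ ≈ 2.562 kg m⁻³.
N² = (g/ρ₀)·Δρ/Δz = g·(Δρ/ρ₀)/Δz = 9.81 × 2.5015 × 10⁻³ / 50 = 4.9079 × 10⁻⁴ s⁻².
N = √(4.9079 × 10⁻⁴) = 0.022154 rad s⁻¹ → T = 2π/N = 283.61 s = 4.7268 min ≈ 4.73 min.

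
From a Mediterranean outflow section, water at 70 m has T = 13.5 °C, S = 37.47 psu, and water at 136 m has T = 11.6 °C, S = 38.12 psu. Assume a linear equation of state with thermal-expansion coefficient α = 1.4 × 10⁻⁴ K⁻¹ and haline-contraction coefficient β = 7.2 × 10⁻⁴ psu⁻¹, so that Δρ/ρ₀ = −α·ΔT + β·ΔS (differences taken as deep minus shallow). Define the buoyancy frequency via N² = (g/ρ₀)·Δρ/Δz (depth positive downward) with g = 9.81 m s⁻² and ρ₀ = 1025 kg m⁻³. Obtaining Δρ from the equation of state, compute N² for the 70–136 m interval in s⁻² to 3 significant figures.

ΔT = -1.9 K, ΔS = +0.65 psu (deep − shallow).
Δρ/ρ₀ = −αΔT + βΔS = 2.66 × 10⁻⁴ + 4.68 × 10⁻⁴ = 7.34 × 10⁻⁴, so Δρ ≈ 0.7524 kg m⁻³.
N² = (g/ρ₀)·Δρ/Δz = g·(Δρ/ρ₀)/Δz = 9.81 × 7.34 × 10⁻⁴ / 66 = 1.0910 × 10⁻⁴ s⁻² ≈ 1.09 × 10⁻⁴ s⁻².

1.09 × 10⁻⁴ s⁻²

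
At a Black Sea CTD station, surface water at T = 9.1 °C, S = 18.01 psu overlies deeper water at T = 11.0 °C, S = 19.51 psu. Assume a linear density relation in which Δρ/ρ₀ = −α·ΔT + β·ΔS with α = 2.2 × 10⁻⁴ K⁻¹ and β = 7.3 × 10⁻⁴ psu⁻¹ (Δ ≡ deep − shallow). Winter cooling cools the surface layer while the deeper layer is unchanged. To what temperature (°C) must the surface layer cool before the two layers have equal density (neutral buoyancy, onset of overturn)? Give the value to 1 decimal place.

6.0 °C

Neutral buoyancy requires Δρ = 0, i.e. −α(T_deep − T_surf′) + β(S_deep − S_surf) = 0.
T_surf′ = T_deep − (β/α)·ΔS = 11.0 − (7.3 × 10⁻⁴/2.2 × 10⁻⁴)·(+1.50) = 6.023 °C.
Cooling required: 9.1 − (6.023) = 3.077 °C.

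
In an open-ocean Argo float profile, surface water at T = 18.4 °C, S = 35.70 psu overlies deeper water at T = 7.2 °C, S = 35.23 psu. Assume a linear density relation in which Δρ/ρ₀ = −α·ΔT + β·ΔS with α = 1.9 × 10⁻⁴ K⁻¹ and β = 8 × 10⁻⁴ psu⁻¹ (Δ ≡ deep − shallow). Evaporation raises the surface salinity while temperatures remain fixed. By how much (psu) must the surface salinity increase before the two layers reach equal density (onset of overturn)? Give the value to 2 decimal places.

2.19 psu

Neutral buoyancy requires −α(T_deep − T_surf) + β(S_deep − S_surf′) = 0.
S_surf′ = S_deep − (α/β)·ΔT = 35.23 − (1.9 × 10⁻⁴/8 × 10⁻⁴)·(-11.2) = 37.8900 psu.
Increase required: 37.8900 − 35.70 = 2.1900 psu.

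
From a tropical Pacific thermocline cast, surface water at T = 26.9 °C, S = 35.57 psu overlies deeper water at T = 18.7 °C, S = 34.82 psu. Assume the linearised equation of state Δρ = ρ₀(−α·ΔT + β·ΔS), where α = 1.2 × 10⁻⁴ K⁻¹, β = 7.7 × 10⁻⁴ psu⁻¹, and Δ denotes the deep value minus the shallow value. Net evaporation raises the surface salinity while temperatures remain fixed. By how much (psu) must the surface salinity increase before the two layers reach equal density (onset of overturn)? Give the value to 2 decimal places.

0.53 psu

Neutral buoyancy requires −α(T_deep − T_surf) + β(S_deep − S_surf′) = 0.
S_surf′ = S_deep − (α/β)·ΔT = 34.82 − (1.2 × 10⁻⁴/7.7 × 10⁻⁴)·(-8.2) = 36.0979 psu.
Increase required: 36.0979 − 35.57 = 0.5279 psu.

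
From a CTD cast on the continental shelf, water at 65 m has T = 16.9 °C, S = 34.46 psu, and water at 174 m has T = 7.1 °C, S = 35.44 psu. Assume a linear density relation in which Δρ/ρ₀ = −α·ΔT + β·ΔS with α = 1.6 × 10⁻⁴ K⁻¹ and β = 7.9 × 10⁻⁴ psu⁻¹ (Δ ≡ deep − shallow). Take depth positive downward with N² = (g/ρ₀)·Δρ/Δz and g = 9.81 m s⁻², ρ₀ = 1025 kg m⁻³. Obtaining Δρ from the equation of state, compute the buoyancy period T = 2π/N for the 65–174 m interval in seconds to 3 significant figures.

ΔT = -9.8 K, ΔS = +0.98 psu (deep − shallow).
Δρ/ρ₀ = −αΔT + βΔS = 1.568 × 10⁻³ + 7.742 × 10⁻⁴ = 2.3422 × 10⁻³, so Δρ ≈ 2.401 kg m⁻³.
N² = (g/ρ₀)·Δρ/Δz = g·(Δρ/ρ₀)/Δz = 9.81 × 2.3422 × 10⁻³ / 109 = 2.1080 × 10⁻⁴ s⁻².
N = √(2.1080 × 10⁻⁴) = 0.014519 rad s⁻¹ → T = 2π/N = 432.76 s ≈ 433 s.

433 s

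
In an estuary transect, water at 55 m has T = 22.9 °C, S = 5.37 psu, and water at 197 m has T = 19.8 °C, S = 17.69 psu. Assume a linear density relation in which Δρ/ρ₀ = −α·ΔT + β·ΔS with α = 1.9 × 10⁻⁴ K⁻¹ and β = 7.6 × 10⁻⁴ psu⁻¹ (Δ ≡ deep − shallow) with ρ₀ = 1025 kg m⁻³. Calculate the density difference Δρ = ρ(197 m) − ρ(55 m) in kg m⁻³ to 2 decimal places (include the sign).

ΔT = -3.1 K, ΔS = +12.32 psu (deep − shallow).
Δρ/ρ₀ = −(1.9 × 10⁻⁴)(-3.1) + (7.6 × 10⁻⁴)(+12.32) = 9.9522 × 10⁻³.
Δρ = 1025 × (9.9522 × 10⁻³) = +10.20 kg m⁻³.
Positive Δρ: denser below, stable.

+10.20 kg m⁻³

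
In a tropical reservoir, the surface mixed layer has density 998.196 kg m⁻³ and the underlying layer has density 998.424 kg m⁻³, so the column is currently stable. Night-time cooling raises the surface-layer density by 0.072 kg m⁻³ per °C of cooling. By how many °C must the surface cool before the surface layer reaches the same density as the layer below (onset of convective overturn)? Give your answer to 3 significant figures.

Density deficit of the surface layer: 998.424 − 998.196 = 0.228 kg m⁻³.
Required change = 0.228 / 0.072 = 3.17 °C.

3.17 °C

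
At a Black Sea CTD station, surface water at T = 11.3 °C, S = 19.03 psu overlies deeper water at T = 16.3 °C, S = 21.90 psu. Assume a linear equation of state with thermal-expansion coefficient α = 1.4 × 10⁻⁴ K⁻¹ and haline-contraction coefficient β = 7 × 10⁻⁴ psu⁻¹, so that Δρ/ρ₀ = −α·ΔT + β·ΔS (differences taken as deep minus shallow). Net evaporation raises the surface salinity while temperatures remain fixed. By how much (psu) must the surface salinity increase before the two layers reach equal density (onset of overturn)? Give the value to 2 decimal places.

Neutral buoyancy requires −α(T_deep − T_surf) + β(S_deep − S_surf′) = 0.
S_surf′ = S_deep − (α/β)·ΔT = 21.90 − (1.4 × 10⁻⁴/7 × 10⁻⁴)·(+5.0) = 20.9000 psu.
Increase required: 20.9000 − 19.03 = 1.8700 psu.

1.87 psu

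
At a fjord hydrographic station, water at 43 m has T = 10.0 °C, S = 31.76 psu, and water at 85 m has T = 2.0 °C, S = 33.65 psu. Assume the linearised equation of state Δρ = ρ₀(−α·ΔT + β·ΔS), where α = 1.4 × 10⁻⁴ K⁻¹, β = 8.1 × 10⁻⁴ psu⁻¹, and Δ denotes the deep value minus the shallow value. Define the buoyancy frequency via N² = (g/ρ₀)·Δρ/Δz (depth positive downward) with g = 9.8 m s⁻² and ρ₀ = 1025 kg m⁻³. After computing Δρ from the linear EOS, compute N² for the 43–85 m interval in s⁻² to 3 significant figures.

ΔT = -8.0 K, ΔS = +1.89 psu (deep − shallow).
Δρ/ρ₀ = −αΔT + βΔS = 1.12 × 10⁻³ + 1.5309 × 10⁻³ = 2.6509 × 10⁻³, so Δρ ≈ 2.717 kg m⁻³.
N² = (g/ρ₀)·Δρ/Δz = g·(Δρ/ρ₀)/Δz = 9.8 × 2.6509 × 10⁻³ / 42 = 6.1854 × 10⁻⁴ s⁻² ≈ 6.19 × 10⁻⁴ s⁻².

6.19 × 10⁻⁴ s⁻²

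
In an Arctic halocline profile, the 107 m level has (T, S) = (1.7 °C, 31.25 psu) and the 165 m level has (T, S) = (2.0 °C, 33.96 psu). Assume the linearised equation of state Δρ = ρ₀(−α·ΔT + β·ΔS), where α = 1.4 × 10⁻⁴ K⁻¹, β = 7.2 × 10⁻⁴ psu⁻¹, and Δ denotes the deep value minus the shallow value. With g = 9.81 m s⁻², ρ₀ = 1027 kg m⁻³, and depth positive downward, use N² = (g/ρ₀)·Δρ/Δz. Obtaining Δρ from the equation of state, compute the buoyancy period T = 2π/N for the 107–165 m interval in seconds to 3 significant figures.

ΔT = +0.3 K, ΔS = +2.71 psu (deep − shallow).
Δρ/ρ₀ = −αΔT + βΔS = -4.20 × 10⁻⁵ + 1.9512 × 10⁻³ = 1.9092 × 10⁻³, so Δρ ≈ 1.961 kg m⁻³.
N² = (g/ρ₀)·Δρ/Δz = g·(Δρ/ρ₀)/Δz = 9.81 × 1.9092 × 10⁻³ / 58 = 3.2292 × 10⁻⁴ s⁻².
N = √(3.2292 × 10⁻⁴) = 0.017970 rad s⁻¹ → T = 2π/N = 349.65 s ≈ 350 s.

350 s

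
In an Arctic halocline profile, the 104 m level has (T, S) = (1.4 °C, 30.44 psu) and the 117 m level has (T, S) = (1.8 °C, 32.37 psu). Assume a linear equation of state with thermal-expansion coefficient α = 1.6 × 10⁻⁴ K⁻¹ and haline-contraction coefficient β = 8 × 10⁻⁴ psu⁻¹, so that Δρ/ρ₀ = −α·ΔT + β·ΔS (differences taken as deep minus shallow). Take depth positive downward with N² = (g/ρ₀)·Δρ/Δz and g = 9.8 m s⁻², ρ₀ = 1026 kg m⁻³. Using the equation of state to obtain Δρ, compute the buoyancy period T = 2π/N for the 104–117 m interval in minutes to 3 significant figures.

3.14 min

ΔT = +0.4 K, ΔS = +1.93 psu (deep − shallow).
Δρ/ρ₀ = −αΔT + βΔS = -6.40 × 10⁻⁵ + 1.544 × 10⁻³ = 1.48 × 10⁻³, so Δρ ≈ 1.518 kg m⁻³.
N² = (g/ρ₀)·Δρ/Δz = g·(Δρ/ρ₀)/Δz = 9.8 × 1.48 × 10⁻³ / 13 = 1.1157 × 10⁻³ s⁻².
N = √(1.1157 × 10⁻³) = 0.033402 rad s⁻¹ → T = 2π/N = 188.11 s = 3.1352 min ≈ 3.14 min.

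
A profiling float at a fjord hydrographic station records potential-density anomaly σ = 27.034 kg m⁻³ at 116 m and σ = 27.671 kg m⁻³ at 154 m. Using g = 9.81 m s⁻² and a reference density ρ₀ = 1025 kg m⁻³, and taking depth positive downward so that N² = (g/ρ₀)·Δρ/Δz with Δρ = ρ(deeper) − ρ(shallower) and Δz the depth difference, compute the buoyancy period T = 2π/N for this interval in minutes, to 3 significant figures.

8.27 min

Δρ = 1027.671 − 1027.034 = 0.637 kg m⁻³ over Δz = 154 − 116 = 38 m.
N² = (9.81/1025) × (0.637/38) = 1.6044 × 10⁻⁴ s⁻².
N = √(1.6044 × 10⁻⁴) = 0.012666 rad s⁻¹, so T = 2π/N = 496.07 s = 8.2678 min ≈ 8.27 min.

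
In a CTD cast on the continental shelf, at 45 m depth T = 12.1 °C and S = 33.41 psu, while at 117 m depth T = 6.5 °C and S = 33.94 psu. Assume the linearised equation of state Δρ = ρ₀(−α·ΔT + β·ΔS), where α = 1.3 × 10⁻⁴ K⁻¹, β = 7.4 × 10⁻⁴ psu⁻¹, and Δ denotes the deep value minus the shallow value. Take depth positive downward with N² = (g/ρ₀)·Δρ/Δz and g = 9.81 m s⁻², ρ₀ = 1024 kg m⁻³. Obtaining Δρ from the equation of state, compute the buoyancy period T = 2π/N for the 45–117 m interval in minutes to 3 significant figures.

8.48 min

ΔT = -5.6 K, ΔS = +0.53 psu (deep − shallow).
Δρ/ρ₀ = −αΔT + βΔS = 7.28 × 10⁻⁴ + 3.922 × 10⁻⁴ = 1.1202 × 10⁻³, so Δρ ≈ 1.147 kg m⁻³.
N² = (g/ρ₀)·Δρ/Δz = g·(Δρ/ρ₀)/Δz = 9.81 × 1.1202 × 10⁻³ / 72 = 1.5263 × 10⁻⁴ s⁻².
N = √(1.5263 × 10⁻⁴) = 0.012354 rad s⁻¹ → T = 2π/N = 508.60 s = 8.4767 min ≈ 8.48 min.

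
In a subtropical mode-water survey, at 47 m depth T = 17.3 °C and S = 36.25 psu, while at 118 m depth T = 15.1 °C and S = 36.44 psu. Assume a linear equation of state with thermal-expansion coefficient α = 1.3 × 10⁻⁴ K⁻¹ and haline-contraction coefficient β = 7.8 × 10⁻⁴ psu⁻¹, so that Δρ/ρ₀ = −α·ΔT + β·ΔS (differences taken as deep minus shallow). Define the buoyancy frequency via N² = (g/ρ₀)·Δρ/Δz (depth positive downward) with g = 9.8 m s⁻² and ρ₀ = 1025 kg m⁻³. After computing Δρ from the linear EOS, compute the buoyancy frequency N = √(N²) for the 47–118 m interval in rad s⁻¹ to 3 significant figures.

7.74 × 10⁻³ rad s⁻¹

ΔT = -2.2 K, ΔS = +0.19 psu (deep − shallow).
Δρ/ρ₀ = −αΔT + βΔS = 2.86 × 10⁻⁴ + 1.482 × 10⁻⁴ = 4.342 × 10⁻⁴, so Δρ ≈ 0.4451 kg m⁻³.
N² = (g/ρ₀)·Δρ/Δz = g·(Δρ/ρ₀)/Δz = 9.8 × 4.342 × 10⁻⁴ / 71 = 5.9932 × 10⁻⁵ s⁻².
N = √(5.9932 × 10⁻⁵) = 7.7416 × 10⁻³ rad s⁻¹ ≈ 7.74 × 10⁻³ rad s⁻¹.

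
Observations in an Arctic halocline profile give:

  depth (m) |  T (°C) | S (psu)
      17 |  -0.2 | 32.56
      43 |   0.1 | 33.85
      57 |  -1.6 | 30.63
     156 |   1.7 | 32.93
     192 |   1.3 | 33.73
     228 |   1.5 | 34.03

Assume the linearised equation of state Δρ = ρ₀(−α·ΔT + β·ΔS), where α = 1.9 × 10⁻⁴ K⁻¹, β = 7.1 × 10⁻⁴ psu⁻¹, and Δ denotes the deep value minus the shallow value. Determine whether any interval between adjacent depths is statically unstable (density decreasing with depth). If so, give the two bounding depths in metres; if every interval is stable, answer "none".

43–57 m

Evaluate Δρ/ρ₀ = −αΔT + βΔS across each adjacent pair:
  17–43 m: −αΔT+βΔS = −(1.9 × 10⁻⁴)(+0.3)+(7.1 × 10⁻⁴)(+1.29) = 8.6 × 10⁻⁴ → stable
  43–57 m: −αΔT+βΔS = −(1.9 × 10⁻⁴)(-1.7)+(7.1 × 10⁻⁴)(-3.22) = -2.0 × 10⁻³ → UNSTABLE
  57–156 m: −αΔT+βΔS = −(1.9 × 10⁻⁴)(+3.3)+(7.1 × 10⁻⁴)(+2.30) = 1.0 × 10⁻³ → stable
  156–192 m: −αΔT+βΔS = −(1.9 × 10⁻⁴)(-0.4)+(7.1 × 10⁻⁴)(+0.80) = 6.4 × 10⁻⁴ → stable
  192–228 m: −αΔT+βΔS = −(1.9 × 10⁻⁴)(+0.2)+(7.1 × 10⁻⁴)(+0.30) = 1.7 × 10⁻⁴ → stable
The 43–57 m interval has Δρ < 0: lighter water underlies denser water.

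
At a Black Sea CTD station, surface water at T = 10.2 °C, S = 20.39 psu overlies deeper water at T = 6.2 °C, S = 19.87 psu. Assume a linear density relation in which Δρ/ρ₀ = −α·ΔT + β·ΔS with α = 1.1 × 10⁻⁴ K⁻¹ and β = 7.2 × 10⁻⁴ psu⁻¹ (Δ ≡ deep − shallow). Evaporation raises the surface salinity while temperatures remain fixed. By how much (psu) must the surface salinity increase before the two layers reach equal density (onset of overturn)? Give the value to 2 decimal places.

Neutral buoyancy requires −α(T_deep − T_surf) + β(S_deep − S_surf′) = 0.
S_surf′ = S_deep − (α/β)·ΔT = 19.87 − (1.1 × 10⁻⁴/7.2 × 10⁻⁴)·(-4.0) = 20.4811 psu.
Increase required: 20.4811 − 20.39 = 0.0911 psu.

0.09 psu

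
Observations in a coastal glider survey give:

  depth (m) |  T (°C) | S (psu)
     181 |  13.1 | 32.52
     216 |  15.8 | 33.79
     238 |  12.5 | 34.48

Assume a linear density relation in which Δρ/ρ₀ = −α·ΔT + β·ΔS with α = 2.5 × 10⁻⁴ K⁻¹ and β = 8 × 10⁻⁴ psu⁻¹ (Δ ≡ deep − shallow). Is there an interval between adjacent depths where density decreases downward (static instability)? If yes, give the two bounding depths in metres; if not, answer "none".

none

Evaluate Δρ/ρ₀ = −αΔT + βΔS across each adjacent pair:
  181–216 m: −αΔT+βΔS = −(2.5 × 10⁻⁴)(+2.7)+(8 × 10⁻⁴)(+1.27) = 3.4 × 10⁻⁴ → stable
  216–238 m: −αΔT+βΔS = −(2.5 × 10⁻⁴)(-3.3)+(8 × 10⁻⁴)(+0.69) = 1.4 × 10⁻³ → stable
Every interval has Δρ > 0: the column is stably stratified throughout.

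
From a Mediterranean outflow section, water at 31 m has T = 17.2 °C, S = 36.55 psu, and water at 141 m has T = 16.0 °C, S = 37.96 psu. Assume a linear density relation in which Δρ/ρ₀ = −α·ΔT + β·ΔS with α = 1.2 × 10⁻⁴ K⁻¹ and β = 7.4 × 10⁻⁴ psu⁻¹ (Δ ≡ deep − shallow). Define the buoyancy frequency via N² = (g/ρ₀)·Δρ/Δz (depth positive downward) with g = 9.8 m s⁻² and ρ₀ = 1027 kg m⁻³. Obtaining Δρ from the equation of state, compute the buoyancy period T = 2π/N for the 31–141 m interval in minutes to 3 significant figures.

10.2 min

ΔT = -1.2 K, ΔS = +1.41 psu (deep − shallow).
Δρ/ρ₀ = −αΔT + βΔS = 1.44 × 10⁻⁴ + 1.0434 × 10⁻³ = 1.1874 × 10⁻³, so Δρ ≈ 1.219 kg m⁻³.
N² = (g/ρ₀)·Δρ/Δz = g·(Δρ/ρ₀)/Δz = 9.8 × 1.1874 × 10⁻³ / 110 = 1.0579 × 10⁻⁴ s⁻².
N = √(1.0579 × 10⁻⁴) = 0.010285 rad s⁻¹ → T = 2π/N = 610.91 s = 10.182 min ≈ 10.2 min.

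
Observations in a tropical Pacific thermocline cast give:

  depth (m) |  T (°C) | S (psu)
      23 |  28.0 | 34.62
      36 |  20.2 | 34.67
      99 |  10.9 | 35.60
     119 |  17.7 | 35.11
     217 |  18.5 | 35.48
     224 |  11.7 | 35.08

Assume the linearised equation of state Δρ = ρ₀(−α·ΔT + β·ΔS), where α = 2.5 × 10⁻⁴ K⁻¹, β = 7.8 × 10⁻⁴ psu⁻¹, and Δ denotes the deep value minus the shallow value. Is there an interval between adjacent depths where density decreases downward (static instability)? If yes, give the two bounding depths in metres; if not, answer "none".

Evaluate Δρ/ρ₀ = −αΔT + βΔS across each adjacent pair:
  23–36 m: −αΔT+βΔS = −(2.5 × 10⁻⁴)(-7.8)+(7.8 × 10⁻⁴)(+0.05) = 2.0 × 10⁻³ → stable
  36–99 m: −αΔT+βΔS = −(2.5 × 10⁻⁴)(-9.3)+(7.8 × 10⁻⁴)(+0.93) = 3.1 × 10⁻³ → stable
  99–119 m: −αΔT+βΔS = −(2.5 × 10⁻⁴)(+6.8)+(7.8 × 10⁻⁴)(-0.49) = -2.1 × 10⁻³ → UNSTABLE
  119–217 m: −αΔT+βΔS = −(2.5 × 10⁻⁴)(+0.8)+(7.8 × 10⁻⁴)(+0.37) = 8.9 × 10⁻⁵ → stable
  217–224 m: −αΔT+βΔS = −(2.5 × 10⁻⁴)(-6.8)+(7.8 × 10⁻⁴)(-0.40) = 1.4 × 10⁻³ → stable
The 99–119 m interval has Δρ < 0: lighter water underlies denser water.

99–119 m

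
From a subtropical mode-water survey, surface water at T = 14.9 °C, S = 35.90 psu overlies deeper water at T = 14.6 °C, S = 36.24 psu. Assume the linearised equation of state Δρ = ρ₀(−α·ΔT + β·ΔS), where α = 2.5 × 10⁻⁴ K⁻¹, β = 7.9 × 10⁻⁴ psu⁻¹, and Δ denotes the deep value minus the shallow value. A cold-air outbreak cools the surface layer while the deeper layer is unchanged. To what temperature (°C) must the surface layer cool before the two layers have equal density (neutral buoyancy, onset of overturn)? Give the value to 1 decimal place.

13.5 °C

Neutral buoyancy requires Δρ = 0, i.e. −α(T_deep − T_surf′) + β(S_deep − S_surf) = 0.
T_surf′ = T_deep − (β/α)·ΔS = 14.6 − (7.9 × 10⁻⁴/2.5 × 10⁻⁴)·(+0.34) = 13.526 °C.
Cooling required: 14.9 − (13.526) = 1.374 °C.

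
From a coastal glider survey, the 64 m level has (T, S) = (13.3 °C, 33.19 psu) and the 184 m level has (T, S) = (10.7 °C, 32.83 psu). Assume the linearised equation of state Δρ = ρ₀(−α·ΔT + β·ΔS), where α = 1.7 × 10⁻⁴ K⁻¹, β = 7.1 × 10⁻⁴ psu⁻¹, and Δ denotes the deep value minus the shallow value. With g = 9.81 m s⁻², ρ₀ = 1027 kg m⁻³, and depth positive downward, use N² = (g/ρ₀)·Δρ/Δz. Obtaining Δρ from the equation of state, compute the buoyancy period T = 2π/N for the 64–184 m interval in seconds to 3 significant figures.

ΔT = -2.6 K, ΔS = -0.36 psu (deep − shallow).
Δρ/ρ₀ = −αΔT + βΔS = 4.42 × 10⁻⁴ − 2.556 × 10⁻⁴ = 1.864 × 10⁻⁴, so Δρ ≈ 0.1914 kg m⁻³.
N² = (g/ρ₀)·Δρ/Δz = g·(Δρ/ρ₀)/Δz = 9.81 × 1.864 × 10⁻⁴ / 120 = 1.5238 × 10⁻⁵ s⁻².
N = √(1.5238 × 10⁻⁵) = 3.9036 × 10⁻³ rad s⁻¹ → T = 2π/N = 1.6096 × 10³ s ≈ 1.61 × 10³ s.

1.61 × 10³ s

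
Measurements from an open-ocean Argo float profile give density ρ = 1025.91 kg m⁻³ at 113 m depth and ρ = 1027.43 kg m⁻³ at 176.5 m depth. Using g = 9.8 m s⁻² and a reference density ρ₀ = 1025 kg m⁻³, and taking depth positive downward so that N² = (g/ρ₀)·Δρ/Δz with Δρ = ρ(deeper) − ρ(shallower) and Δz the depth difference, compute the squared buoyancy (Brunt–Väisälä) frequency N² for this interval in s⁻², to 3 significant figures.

2.29 × 10⁻⁴ s⁻²

Δρ = 1027.43 − 1025.91 = 1.52 kg m⁻³ over Δz = 176.5 − 113 = 63.5 m.
N² = (9.8/1025) × (1.52/63.5) = 2.2886 × 10⁻⁴ s⁻² ≈ 2.29 × 10⁻⁴ s⁻².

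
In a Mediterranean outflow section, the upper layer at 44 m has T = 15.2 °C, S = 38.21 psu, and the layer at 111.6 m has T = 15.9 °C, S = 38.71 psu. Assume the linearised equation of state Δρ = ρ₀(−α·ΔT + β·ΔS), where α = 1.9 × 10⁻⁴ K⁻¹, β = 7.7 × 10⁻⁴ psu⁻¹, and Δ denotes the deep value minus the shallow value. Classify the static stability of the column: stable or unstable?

ΔT = 15.9 − 15.2 = +0.7 K and ΔS = 38.71 − 38.21 = +0.50 psu (deep − shallow).
−αΔT = -1.33 × 10⁻⁴; βΔS = 3.85 × 10⁻⁴; sum Δρ/ρ₀ = 2.52 × 10⁻⁴.
Δρ/ρ₀ > 0, so Δρ > 0: deeper water is denser → statically stable.

stable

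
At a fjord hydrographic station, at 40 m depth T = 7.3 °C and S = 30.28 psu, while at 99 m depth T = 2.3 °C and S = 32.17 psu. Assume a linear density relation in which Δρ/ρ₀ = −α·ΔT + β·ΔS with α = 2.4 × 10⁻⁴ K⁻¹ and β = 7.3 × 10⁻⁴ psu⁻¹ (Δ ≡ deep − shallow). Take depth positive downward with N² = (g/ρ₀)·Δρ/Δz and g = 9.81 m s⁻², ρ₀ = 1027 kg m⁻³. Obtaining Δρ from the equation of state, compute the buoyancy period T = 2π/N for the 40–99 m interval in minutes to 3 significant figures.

ΔT = -5.0 K, ΔS = +1.89 psu (deep − shallow).
Δρ/ρ₀ = −αΔT + βΔS = 1.20 × 10⁻³ + 1.3797 × 10⁻³ = 2.5797 × 10⁻³, so Δρ ≈ 2.649 kg m⁻³.
N² = (g/ρ₀)·Δρ/Δz = g·(Δρ/ρ₀)/Δz = 9.81 × 2.5797 × 10⁻³ / 59 = 4.2893 × 10⁻⁴ s⁻².
N = √(4.2893 × 10⁻⁴) = 0.020711 rad s⁻¹ → T = 2π/N = 303.37 s = 5.0562 min ≈ 5.06 min.

5.06 min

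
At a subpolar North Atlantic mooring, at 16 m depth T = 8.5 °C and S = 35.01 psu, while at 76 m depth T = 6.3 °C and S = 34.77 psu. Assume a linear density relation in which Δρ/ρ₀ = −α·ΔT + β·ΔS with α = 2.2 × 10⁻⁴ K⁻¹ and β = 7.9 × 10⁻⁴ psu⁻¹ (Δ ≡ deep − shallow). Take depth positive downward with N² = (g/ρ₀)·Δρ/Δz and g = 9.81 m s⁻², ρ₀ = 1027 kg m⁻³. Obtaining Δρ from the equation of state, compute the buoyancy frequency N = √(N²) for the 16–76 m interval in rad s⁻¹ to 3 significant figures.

ΔT = -2.2 K, ΔS = -0.24 psu (deep − shallow).
Δρ/ρ₀ = −αΔT + βΔS = 4.84 × 10⁻⁴ − 1.896 × 10⁻⁴ = 2.944 × 10⁻⁴, so Δρ ≈ 0.3023 kg m⁻³.
N² = (g/ρ₀)·Δρ/Δz = g·(Δρ/ρ₀)/Δz = 9.81 × 2.944 × 10⁻⁴ / 60 = 4.8134 × 10⁻⁵ s⁻².
N = √(4.8134 × 10⁻⁵) = 6.9379 × 10⁻³ rad s⁻¹ ≈ 6.94 × 10⁻³ rad s⁻¹.

6.94 × 10⁻³ rad s⁻¹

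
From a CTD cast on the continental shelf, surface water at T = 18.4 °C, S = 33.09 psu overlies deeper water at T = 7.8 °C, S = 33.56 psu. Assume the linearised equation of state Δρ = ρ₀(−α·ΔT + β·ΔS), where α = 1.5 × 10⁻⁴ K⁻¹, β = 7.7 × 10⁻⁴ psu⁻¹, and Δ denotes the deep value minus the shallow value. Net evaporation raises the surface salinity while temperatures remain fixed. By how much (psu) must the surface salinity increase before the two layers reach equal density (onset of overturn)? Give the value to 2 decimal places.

2.53 psu

Neutral buoyancy requires −α(T_deep − T_surf) + β(S_deep − S_surf′) = 0.
S_surf′ = S_deep − (α/β)·ΔT = 33.56 − (1.5 × 10⁻⁴/7.7 × 10⁻⁴)·(-10.6) = 35.6249 psu.
Increase required: 35.6249 − 33.09 = 2.5349 psu.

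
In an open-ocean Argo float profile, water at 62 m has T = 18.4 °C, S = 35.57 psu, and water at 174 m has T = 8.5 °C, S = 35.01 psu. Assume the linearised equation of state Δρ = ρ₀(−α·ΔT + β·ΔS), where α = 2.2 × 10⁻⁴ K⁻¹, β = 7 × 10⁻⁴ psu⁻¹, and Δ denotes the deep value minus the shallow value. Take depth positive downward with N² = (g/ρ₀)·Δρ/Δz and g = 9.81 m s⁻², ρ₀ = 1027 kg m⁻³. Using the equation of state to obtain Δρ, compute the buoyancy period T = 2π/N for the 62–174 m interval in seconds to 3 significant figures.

ΔT = -9.9 K, ΔS = -0.56 psu (deep − shallow).
Δρ/ρ₀ = −αΔT + βΔS = 2.178 × 10⁻³ − 3.92 × 10⁻⁴ = 1.786 × 10⁻³, so Δρ ≈ 1.834 kg m⁻³.
N² = (g/ρ₀)·Δρ/Δz = g·(Δρ/ρ₀)/Δz = 9.81 × 1.786 × 10⁻³ / 112 = 1.5643 × 10⁻⁴ s⁻².
N = √(1.5643 × 10⁻⁴) = 0.012507 rad s⁻¹ → T = 2π/N = 502.37 s ≈ 502 s.

502 s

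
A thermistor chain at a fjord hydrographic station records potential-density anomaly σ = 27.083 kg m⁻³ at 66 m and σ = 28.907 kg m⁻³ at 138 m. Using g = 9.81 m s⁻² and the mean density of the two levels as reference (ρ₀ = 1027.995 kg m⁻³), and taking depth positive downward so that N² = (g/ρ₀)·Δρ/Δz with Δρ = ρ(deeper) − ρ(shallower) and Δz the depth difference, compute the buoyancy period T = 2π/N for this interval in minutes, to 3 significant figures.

6.74 min

Δρ = 1028.907 − 1027.083 = 1.824 kg m⁻³ over Δz = 138 − 66 = 72 m.
N² = (9.81/1027.995) × (1.824/72) = 2.4175 × 10⁻⁴ s⁻².
N = √(2.4175 × 10⁻⁴) = 0.015548 rad s⁻¹, so T = 2π/N = 404.12 s = 6.7353 min ≈ 6.74 min.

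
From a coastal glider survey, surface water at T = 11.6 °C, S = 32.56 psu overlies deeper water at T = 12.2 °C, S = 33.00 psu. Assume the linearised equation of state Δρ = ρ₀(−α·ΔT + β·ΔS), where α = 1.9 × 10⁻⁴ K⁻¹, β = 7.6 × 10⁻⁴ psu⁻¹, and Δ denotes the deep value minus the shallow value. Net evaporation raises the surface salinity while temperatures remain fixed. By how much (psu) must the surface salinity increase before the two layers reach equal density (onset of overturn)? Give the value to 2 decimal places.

0.29 psu

Neutral buoyancy requires −α(T_deep − T_surf) + β(S_deep − S_surf′) = 0.
S_surf′ = S_deep − (α/β)·ΔT = 33.00 − (1.9 × 10⁻⁴/7.6 × 10⁻⁴)·(+0.6) = 32.8500 psu.
Increase required: 32.8500 − 32.56 = 0.2900 psu.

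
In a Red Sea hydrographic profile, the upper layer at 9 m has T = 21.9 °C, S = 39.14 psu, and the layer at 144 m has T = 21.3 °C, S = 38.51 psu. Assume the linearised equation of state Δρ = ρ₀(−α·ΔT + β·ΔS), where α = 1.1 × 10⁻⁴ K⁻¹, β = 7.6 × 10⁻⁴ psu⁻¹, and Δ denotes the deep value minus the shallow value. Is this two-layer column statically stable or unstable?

ΔT = 21.3 − 21.9 = -0.6 K and ΔS = 38.51 − 39.14 = -0.63 psu (deep − shallow).
−αΔT = 6.60 × 10⁻⁵; βΔS = -4.788 × 10⁻⁴; sum Δρ/ρ₀ = -4.128 × 10⁻⁴.
Δρ/ρ₀ < 0, so Δρ < 0: deeper water is lighter → statically unstable; the column would overturn.

unstable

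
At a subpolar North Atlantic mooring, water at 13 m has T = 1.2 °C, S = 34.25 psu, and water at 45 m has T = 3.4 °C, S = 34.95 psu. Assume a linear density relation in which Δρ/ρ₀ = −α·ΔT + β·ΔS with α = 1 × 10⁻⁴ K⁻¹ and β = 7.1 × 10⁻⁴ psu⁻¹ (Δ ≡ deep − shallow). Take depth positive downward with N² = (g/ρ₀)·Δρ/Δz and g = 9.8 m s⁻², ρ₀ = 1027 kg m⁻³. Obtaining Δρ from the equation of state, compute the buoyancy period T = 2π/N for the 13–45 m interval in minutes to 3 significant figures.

ΔT = +2.2 K, ΔS = +0.70 psu (deep − shallow).
Δρ/ρ₀ = −αΔT + βΔS = -2.20 × 10⁻⁴ + 4.97 × 10⁻⁴ = 2.77 × 10⁻⁴, so Δρ ≈ 0.2845 kg m⁻³.
N² = (g/ρ₀)·Δρ/Δz = g·(Δρ/ρ₀)/Δz = 9.8 × 2.77 × 10⁻⁴ / 32 = 8.4831 × 10⁻⁵ s⁻².
N = √(8.4831 × 10⁻⁵) = 9.2104 × 10⁻³ rad s⁻¹ → T = 2π/N = 682.18 s = 11.370 min ≈ 11.4 min.

11.4 min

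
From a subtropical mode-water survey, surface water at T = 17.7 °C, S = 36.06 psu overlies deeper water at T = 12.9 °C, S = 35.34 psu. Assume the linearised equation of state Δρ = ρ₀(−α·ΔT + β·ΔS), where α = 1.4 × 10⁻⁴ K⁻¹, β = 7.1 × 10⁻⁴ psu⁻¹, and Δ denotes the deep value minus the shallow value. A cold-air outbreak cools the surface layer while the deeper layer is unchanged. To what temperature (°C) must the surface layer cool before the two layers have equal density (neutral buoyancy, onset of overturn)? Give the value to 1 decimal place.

16.6 °C

Neutral buoyancy requires Δρ = 0, i.e. −α(T_deep − T_surf′) + β(S_deep − S_surf) = 0.
T_surf′ = T_deep − (β/α)·ΔS = 12.9 − (7.1 × 10⁻⁴/1.4 × 10⁻⁴)·(-0.72) = 16.551 °C.
Cooling required: 17.7 − (16.551) = 1.149 °C.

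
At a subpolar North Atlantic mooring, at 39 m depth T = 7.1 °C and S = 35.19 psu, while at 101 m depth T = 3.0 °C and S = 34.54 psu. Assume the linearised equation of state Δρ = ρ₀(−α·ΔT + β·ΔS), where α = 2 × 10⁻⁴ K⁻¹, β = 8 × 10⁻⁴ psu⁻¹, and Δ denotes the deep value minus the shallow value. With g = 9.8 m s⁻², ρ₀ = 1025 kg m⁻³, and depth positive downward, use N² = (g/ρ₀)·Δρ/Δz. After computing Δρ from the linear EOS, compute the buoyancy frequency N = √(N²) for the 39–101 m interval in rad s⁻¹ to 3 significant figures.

ΔT = -4.1 K, ΔS = -0.65 psu (deep − shallow).
Δρ/ρ₀ = −αΔT + βΔS = 8.20 × 10⁻⁴ − 5.20 × 10⁻⁴ = 3.00 × 10⁻⁴, so Δρ ≈ 0.3075 kg m⁻³.
N² = (g/ρ₀)·Δρ/Δz = g·(Δρ/ρ₀)/Δz = 9.8 × 3.00 × 10⁻⁴ / 62 = 4.7419 × 10⁻⁵ s⁻².
N = √(4.7419 × 10⁻⁵) = 6.8861 × 10⁻³ rad s⁻¹ ≈ 6.89 × 10⁻³ rad s⁻¹.

6.89 × 10⁻³ rad s⁻¹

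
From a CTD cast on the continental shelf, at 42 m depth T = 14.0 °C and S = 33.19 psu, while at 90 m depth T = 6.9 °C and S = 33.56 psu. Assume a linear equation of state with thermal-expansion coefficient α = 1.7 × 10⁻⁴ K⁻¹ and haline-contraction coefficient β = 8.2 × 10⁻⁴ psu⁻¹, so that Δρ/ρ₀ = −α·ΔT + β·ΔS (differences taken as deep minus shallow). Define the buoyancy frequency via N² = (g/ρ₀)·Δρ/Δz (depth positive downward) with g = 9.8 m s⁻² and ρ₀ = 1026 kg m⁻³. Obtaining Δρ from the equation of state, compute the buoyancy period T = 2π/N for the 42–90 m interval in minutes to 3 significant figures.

5.96 min

ΔT = -7.1 K, ΔS = +0.37 psu (deep − shallow).
Δρ/ρ₀ = −αΔT + βΔS = 1.207 × 10⁻³ + 3.034 × 10⁻⁴ = 1.5104 × 10⁻³, so Δρ ≈ 1.550 kg m⁻³.
N² = (g/ρ₀)·Δρ/Δz = g·(Δρ/ρ₀)/Δz = 9.8 × 1.5104 × 10⁻³ / 48 = 3.0837 × 10⁻⁴ s⁻².
N = √(3.0837 × 10⁻⁴) = 0.017560 rad s⁻¹ → T = 2π/N = 357.81 s = 5.9635 min ≈ 5.96 min.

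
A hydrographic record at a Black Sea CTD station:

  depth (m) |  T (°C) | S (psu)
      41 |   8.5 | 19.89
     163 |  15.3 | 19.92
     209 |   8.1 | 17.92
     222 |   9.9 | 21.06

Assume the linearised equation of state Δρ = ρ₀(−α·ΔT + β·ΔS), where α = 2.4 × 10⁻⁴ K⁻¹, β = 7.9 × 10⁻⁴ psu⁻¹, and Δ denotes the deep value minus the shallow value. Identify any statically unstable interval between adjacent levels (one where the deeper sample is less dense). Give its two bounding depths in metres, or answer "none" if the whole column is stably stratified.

Evaluate Δρ/ρ₀ = −αΔT + βΔS across each adjacent pair:
  41–163 m: −αΔT+βΔS = −(2.4 × 10⁻⁴)(+6.8)+(7.9 × 10⁻⁴)(+0.03) = -1.6 × 10⁻³ → UNSTABLE
  163–209 m: −αΔT+βΔS = −(2.4 × 10⁻⁴)(-7.2)+(7.9 × 10⁻⁴)(-2.00) = 1.5 × 10⁻⁴ → stable
  209–222 m: −αΔT+βΔS = −(2.4 × 10⁻⁴)(+1.8)+(7.9 × 10⁻⁴)(+3.14) = 2.0 × 10⁻³ → stable
The 41–163 m interval has Δρ < 0: lighter water underlies denser water.

41–163 m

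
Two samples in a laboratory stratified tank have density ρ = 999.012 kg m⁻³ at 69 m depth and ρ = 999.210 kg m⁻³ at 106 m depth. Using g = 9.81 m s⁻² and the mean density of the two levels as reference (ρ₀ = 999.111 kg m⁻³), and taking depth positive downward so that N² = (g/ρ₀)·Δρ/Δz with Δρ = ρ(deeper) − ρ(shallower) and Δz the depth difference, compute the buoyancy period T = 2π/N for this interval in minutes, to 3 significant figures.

Δρ = 999.210 − 999.012 = 0.198 kg m⁻³ over Δz = 106 − 69 = 37 m.
N² = (9.81/999.111) × (0.198/37) = 5.2543 × 10⁻⁵ s⁻².
N = √(5.2543 × 10⁻⁵) = 7.2487 × 10⁻³ rad s⁻¹, so T = 2π/N = 866.80 s = 14.447 min ≈ 14.4 min.

14.4 min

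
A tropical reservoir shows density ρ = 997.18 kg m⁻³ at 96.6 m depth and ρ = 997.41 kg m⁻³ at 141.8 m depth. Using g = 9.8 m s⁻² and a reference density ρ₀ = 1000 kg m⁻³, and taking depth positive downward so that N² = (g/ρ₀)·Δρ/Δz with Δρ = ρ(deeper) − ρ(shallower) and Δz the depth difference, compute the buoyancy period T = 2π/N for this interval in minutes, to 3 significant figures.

Δρ = 997.41 − 997.18 = 0.23 kg m⁻³ over Δz = 141.8 − 96.6 = 45.2 m.
N² = (9.8/1000) × (0.23/45.2) = 4.9867 × 10⁻⁵ s⁻².
N = √(4.9867 × 10⁻⁵) = 7.0617 × 10⁻³ rad s⁻¹, so T = 2π/N = 889.76 s = 14.829 min ≈ 14.8 min.

14.8 min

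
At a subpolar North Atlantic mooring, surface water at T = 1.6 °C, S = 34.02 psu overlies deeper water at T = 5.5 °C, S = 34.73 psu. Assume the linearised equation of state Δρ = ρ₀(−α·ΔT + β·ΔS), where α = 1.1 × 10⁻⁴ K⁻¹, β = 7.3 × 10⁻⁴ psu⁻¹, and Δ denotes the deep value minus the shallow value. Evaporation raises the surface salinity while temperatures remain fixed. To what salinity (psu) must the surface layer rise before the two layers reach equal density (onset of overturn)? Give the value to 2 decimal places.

34.14 psu

Neutral buoyancy requires −α(T_deep − T_surf) + β(S_deep − S_surf′) = 0.
S_surf′ = S_deep − (α/β)·ΔT = 34.73 − (1.1 × 10⁻⁴/7.3 × 10⁻⁴)·(+3.9) = 34.1423 psu.
Increase required: 34.1423 − 34.02 = 0.1223 psu.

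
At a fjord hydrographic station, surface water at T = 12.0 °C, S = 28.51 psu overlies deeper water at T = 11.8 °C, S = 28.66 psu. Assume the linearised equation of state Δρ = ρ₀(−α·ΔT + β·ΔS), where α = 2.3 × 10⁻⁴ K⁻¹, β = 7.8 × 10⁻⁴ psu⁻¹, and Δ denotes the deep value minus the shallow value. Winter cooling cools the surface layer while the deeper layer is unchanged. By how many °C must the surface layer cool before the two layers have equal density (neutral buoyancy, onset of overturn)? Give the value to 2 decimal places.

Neutral buoyancy requires Δρ = 0, i.e. −α(T_deep − T_surf′) + β(S_deep − S_surf) = 0.
T_surf′ = T_deep − (β/α)·ΔS = 11.8 − (7.8 × 10⁻⁴/2.3 × 10⁻⁴)·(+0.15) = 11.2913 °C.
Cooling required: 12.0 − (11.2913) = 0.7087 °C.

0.71 °C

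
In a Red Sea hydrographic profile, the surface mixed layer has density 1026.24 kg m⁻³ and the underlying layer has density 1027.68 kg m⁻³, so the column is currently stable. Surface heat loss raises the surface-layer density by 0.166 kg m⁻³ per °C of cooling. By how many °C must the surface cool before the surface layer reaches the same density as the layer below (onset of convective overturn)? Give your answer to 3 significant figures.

Density deficit of the surface layer: 1027.68 − 1026.24 = 1.44 kg m⁻³.
Required change = 1.44 / 0.166 = 8.67 °C.

8.67 °C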